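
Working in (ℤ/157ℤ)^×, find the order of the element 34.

156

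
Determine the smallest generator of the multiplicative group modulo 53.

2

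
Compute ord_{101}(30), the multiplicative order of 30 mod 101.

50

By Lagrange's theorem, ord_101(30) divides φ(101) = 101 − 1 = 100 = 2^2 · 5^2.
Divisors of 100: 1, 2, 4, 5, 10, 20, 25, 50, 100.
Evaluate successive powers at the divisors of 100:
30^1 ≡ 30 (mod 101)
30^2 ≡ 92 (mod 101)
30^4 ≡ 81 (mod 101)
30^5 ≡ 6 (mod 101)
30^10 ≡ 36 (mod 101)
30^20 ≡ 84 (mod 101)
30^25 ≡ 100 (mod 101)
30^50 ≡ 1 (mod 101) ✓
Therefore the multiplicative order of 30 modulo 101 is 50.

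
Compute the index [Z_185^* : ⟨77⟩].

ord(77) | φ(185) = φ(5·37) = (5−1)·(37−1) = 4·36 = 144 = 2^4 · 3^2.
Divisors of 144: 1, 2, 3, 4, 6, 8, 9, 12, 16, 18, 24, 36, 48, 72, 144.
Evaluate successive powers at the divisors of 144:
77^1 ≡ 77 (mod 185)
77^2 ≡ 9 (mod 185)
77^3 ≡ 138 (mod 185)
77^4 ≡ 81 (mod 185)
77^6 ≡ 174 (mod 185)
77^8 ≡ 86 (mod 185)
77^9 ≡ 147 (mod 185)
77^12 ≡ 121 (mod 185)
77^16 ≡ 181 (mod 185)
77^18 ≡ 149 (mod 185)
77^24 ≡ 26 (mod 185)
77^36 ≡ 1 (mod 185) ✓
The order of 77 is 36, so the subgroup it generates has 36 elements.
[(Z/185Z)^× : ⟨77⟩] = 144/36 = 4.

4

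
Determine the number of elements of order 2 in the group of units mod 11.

φ(11) = 11 − 1 = 10 = 2 · 5.
In a cyclic group of order 10, there are φ(d) elements of order d for each divisor d of 10, and zero for non-divisors.
2 | 10, and φ(2) = 2 − 1 = 1.

1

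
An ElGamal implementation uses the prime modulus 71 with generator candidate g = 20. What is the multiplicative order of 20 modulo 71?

By Lagrange's theorem, ord_71(20) divides φ(71) = 71 − 1 = 70 = 2 · 5 · 7.
Divisors of 70: 1, 2, 5, 7, 10, 14, 35, 70.
Test each divisor d:
20^1 ≡ 20 (mod 71)
20^2 ≡ 45 (mod 71)
20^5 ≡ 30 (mod 71)
20^7 ≡ 1 (mod 71) ✓
Hence ord(20) = 7.

7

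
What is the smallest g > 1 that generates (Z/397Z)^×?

5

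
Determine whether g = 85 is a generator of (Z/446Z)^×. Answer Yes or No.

Yes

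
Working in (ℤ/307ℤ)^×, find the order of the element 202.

34

Since 202 ∈ (Z/307Z)^×, its order divides φ(307) = 307 − 1 = 306 = 2 · 3^2 · 17.
Divisors of 306: 1, 2, 3, 6, 9, 17, 18, 34, 51, 102, 153, 306.
Check 202^d mod 307 for each divisor in increasing order:
202^1 ≡ 202
202^2 ≡ 280
202^3 ≡ 72
202^6 ≡ 272
202^9 ≡ 243
202^17 ≡ 306
202^18 ≡ 105
202^34 ≡ 1
The smallest such exponent is 34, so the order of 202 is 34.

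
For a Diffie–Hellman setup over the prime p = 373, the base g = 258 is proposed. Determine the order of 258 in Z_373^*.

Since 258 ∈ (Z/373Z)^×, its order divides φ(373) = 373 − 1 = 372 = 2^2 · 3 · 31.
Divisors of 372: 1, 2, 3, 4, 6, 12, 31, 62, 93, 124, 186, 372.
Check 258^d mod 373 for each divisor in increasing order:
258^1 ≡ 258
258^2 ≡ 170
258^3 ≡ 219
258^4 ≡ 179
258^6 ≡ 217
258^12 ≡ 91
258^31 ≡ 89
258^62 ≡ 88
258^93 ≡ 372
258^124 ≡ 284
258^186 ≡ 1
Hence ord(258) = 186.

186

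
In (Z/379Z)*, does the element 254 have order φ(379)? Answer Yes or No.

No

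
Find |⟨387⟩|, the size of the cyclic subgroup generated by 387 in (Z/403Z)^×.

30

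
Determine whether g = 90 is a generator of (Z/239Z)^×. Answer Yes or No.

No

φ(239) = 239 − 1 = 238 = 2 · 7 · 17.
Test 90^(238/q) mod 239 for each prime factor q of 238:
90^119 ≡ 1 (mod 239)  [q = 2: ≡ 1 ✗]
90^34 ≡ 98 (mod 239)  [q = 7: ≢ 1 ✓]
90^14 ≡ 163 (mod 239)  [q = 17: ≢ 1 ✓]
Since 90^119 ≡ 1, the order of 90 divides 119 < 238, so 90 is not a primitive root.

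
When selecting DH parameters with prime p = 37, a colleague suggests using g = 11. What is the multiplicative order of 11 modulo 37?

6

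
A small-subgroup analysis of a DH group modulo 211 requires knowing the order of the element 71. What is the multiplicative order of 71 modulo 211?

5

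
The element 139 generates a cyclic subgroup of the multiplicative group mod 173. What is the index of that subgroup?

4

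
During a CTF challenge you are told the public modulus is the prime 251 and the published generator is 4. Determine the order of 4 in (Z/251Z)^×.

Since 4 ∈ (Z/251Z)^×, its order divides φ(251) = 251 − 1 = 250 = 2 · 5^3.
Divisors of 250: 1, 2, 5, 10, 25, 50, 125, 250.
Compute 4^d (mod 251) for the divisors d until we hit 1:
4^1 ≡ 4 (mod 251)
4^2 ≡ 16 (mod 251)
4^5 ≡ 20 (mod 251)
4^10 ≡ 149 (mod 251)
4^25 ≡ 1 (mod 251) ✓
Therefore the multiplicative order of 4 modulo 251 is 25.

25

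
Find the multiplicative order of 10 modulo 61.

60

Since 10 ∈ (Z/61Z)^×, its order divides φ(61) = 61 − 1 = 60 = 2^2 · 3 · 5.
Divisors of 60: 1, 2, 3, 4, 5, 6, 10, 12, 15, 20, 30, 60.
Evaluate successive powers at the divisors of 60:
10^1 ≡ 10
10^2 ≡ 39
10^3 ≡ 24
10^4 ≡ 57
10^5 ≡ 21
10^6 ≡ 27
10^10 ≡ 14
10^12 ≡ 58
10^15 ≡ 50
10^20 ≡ 13
10^30 ≡ 60
10^60 ≡ 1
The smallest such exponent is 60, so the order of 10 is 60.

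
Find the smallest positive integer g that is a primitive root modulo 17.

3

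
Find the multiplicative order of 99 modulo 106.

By Lagrange's theorem, ord_106(99) divides φ(106) = φ(2)·φ(53) = 1·52 = 52 = 2^2 · 13.
Divisors of 52: 1, 2, 4, 13, 26, 52.
Compute 99^d (mod 106) for the divisors d until we hit 1:
99^1 ≡ 99
99^2 ≡ 49
99^4 ≡ 69
99^13 ≡ 1
So ord_106(99) = 13.

13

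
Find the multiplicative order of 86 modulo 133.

18

Since 86 ∈ (Z/133Z)^×, its order divides φ(133) = φ(7·19) = (7−1)·(19−1) = 6·18 = 108 = 2^2 · 3^3.
Divisors of 108: 1, 2, 3, 4, 6, 9, 12, 18, 27, 36, 54, 108.
Test each divisor d:
86^1 ≡ 86 (mod 133)
86^2 ≡ 81 (mod 133)
86^3 ≡ 50 (mod 133)
86^4 ≡ 44 (mod 133)
86^6 ≡ 106 (mod 133)
86^9 ≡ 113 (mod 133)
86^12 ≡ 64 (mod 133)
86^18 ≡ 1 (mod 133) ✓
So ord_133(86) = 18.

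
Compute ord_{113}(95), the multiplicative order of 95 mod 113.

The order of 95 must divide φ(113) = 113 − 1 = 112 = 2^4 · 7.
Divisors of 112: 1, 2, 4, 7, 8, 14, 16, 28, 56, 112.
Evaluate successive powers at the divisors of 112:
95^1 ≡ 95 (mod 113)
95^2 ≡ 98 (mod 113)
95^4 ≡ 112 (mod 113)
95^7 ≡ 69 (mod 113)
95^8 ≡ 1 (mod 113) ✓
The smallest such exponent is 8, so the order of 95 is 8.

8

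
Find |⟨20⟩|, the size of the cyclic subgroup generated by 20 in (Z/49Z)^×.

14

Since 20 ∈ (Z/49Z)^×, its order divides φ(49) = φ(7^2) = 7·(7−1) = 42 = 2 · 3 · 7.
Divisors of 42: 1, 2, 3, 6, 7, 14, 21, 42.
Check 20^d mod 49 for each divisor in increasing order:
20^1 ≡ 20
20^2 ≡ 8
20^3 ≡ 13
20^6 ≡ 22
20^7 ≡ 48
20^14 ≡ 1
The smallest such exponent is 14, so the order of 20 is 14.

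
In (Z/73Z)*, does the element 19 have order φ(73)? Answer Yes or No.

No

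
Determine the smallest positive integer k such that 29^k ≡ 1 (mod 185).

12

By Lagrange's theorem, ord_185(29) divides φ(185) = φ(5·37) = (5−1)·(37−1) = 4·36 = 144 = 2^4 · 3^2.
Divisors of 144: 1, 2, 3, 4, 6, 8, 9, 12, 16, 18, 24, 36, 48, 72, 144.
Evaluate successive powers at the divisors of 144:
29^1 ≡ 29 (mod 185)
29^2 ≡ 101 (mod 185)
29^3 ≡ 154 (mod 185)
29^4 ≡ 26 (mod 185)
29^6 ≡ 36 (mod 185)
29^8 ≡ 121 (mod 185)
29^9 ≡ 179 (mod 185)
29^12 ≡ 1 (mod 185) ✓
So ord_185(29) = 12.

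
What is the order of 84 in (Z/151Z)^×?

25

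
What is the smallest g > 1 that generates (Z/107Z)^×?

2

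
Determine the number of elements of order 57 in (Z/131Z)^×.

φ(131) = 131 − 1 = 130 = 2 · 5 · 13.
In a cyclic group of order 130, there are φ(d) elements of order d for each divisor d of 130, and zero for non-divisors.
Since 57 ∤ 130, the count is 0.

0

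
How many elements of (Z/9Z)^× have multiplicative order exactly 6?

2

φ(9) = φ(3^2) = 3·(3−1) = 6 = 2 · 3.
(Z/9Z)^× is cyclic (|G| = 6); a cyclic group of order m has exactly φ(d) elements of each order d | m, and none otherwise.
6 = 2 · 3 divides 6, and φ(6) = 2.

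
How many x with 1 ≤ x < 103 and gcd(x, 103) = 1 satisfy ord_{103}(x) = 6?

2

φ(103) = 103 − 1 = 102 = 2 · 3 · 17.
(Z/103Z)^× is cyclic (|G| = 102); a cyclic group of order m has exactly φ(d) elements of each order d | m, and none otherwise.
6 = 2 · 3 divides 102, and φ(6) = 2.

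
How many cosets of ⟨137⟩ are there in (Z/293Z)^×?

4

The order of 137 must divide φ(293) = 293 − 1 = 292 = 2^2 · 73.
Divisors of 292: 1, 2, 4, 73, 146, 292.
Evaluate successive powers at the divisors of 292:
137^1 ≡ 137 (mod 293)
137^2 ≡ 17 (mod 293)
137^4 ≡ 289 (mod 293)
137^73 ≡ 1 (mod 293) ✓
The order of 137 is 73, so the subgroup it generates has 73 elements.
The index is φ(293) / ord(137) = 292 / 73 = 4.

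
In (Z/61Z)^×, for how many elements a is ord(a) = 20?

8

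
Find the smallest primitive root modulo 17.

φ(17) = 17 − 1 = 16 = 2^4.
Test candidates g = 2, 3, … against the prime factors q ∈ {2} of φ(17): g is a generator iff g^(16/q) ≢ 1 for every such q.
g = 2: 2^8 ≡ 1 — hits 1, so not a primitive root.
g = 3: 3^8 ≡ 16 — none is 1, so 3 is a primitive root.
The smallest primitive root modulo 17 is 3.

3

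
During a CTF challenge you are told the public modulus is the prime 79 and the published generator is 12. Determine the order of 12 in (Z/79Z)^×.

26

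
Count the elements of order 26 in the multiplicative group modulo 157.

12

φ(157) = 157 − 1 = 156 = 2^2 · 3 · 13.
Since (Z/157Z)^× is cyclic of order 156, the number of elements of order d is φ(d) when d | 156 and 0 otherwise.
26 = 2 · 13 divides 156, and φ(26) = 12.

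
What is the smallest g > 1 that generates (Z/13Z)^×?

φ(13) = 13 − 1 = 12 = 2^2 · 3.
g is a primitive root iff g^(12/q) ≢ 1 (mod 13) for each prime q ∈ {2, 3}.
g = 2: 2^6 ≡ 12; 2^4 ≡ 3 — none is 1, so 2 is a primitive root.
Hence the least primitive root of 13 is 2.

2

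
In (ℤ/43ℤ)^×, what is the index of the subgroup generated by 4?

6

ord(4) | φ(43) = 43 − 1 = 42 = 2 · 3 · 7.
Divisors of 42: 1, 2, 3, 6, 7, 14, 21, 42.
Evaluate successive powers at the divisors of 42:
4^1 ≡ 4 (mod 43)
4^2 ≡ 16 (mod 43)
4^3 ≡ 21 (mod 43)
4^6 ≡ 11 (mod 43)
4^7 ≡ 1 (mod 43) ✓
The order of 4 is 7, so the subgroup it generates has 7 elements.
[(Z/43Z)^× : ⟨4⟩] = 42/7 = 6.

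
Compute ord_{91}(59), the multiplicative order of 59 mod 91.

12

The order of 59 must divide φ(91) = φ(7·13) = (7−1)·(13−1) = 6·12 = 72 = 2^3 · 3^2.
Divisors of 72: 1, 2, 3, 4, 6, 8, 9, 12, 18, 24, 36, 72.
Compute 59^d (mod 91) for the divisors d until we hit 1:
59^1 ≡ 59 (mod 91)
59^2 ≡ 23 (mod 91)
59^3 ≡ 83 (mod 91)
59^4 ≡ 74 (mod 91)
59^6 ≡ 64 (mod 91)
59^8 ≡ 16 (mod 91)
59^9 ≡ 34 (mod 91)
59^12 ≡ 1 (mod 91) ✓
So ord_91(59) = 12.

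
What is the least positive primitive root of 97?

5

φ(97) = 97 − 1 = 96 = 2^5 · 3.
g is a primitive root iff g^(96/q) ≢ 1 (mod 97) for each prime q ∈ {2, 3}.
g = 2: 2^48 ≡ 1 — hits 1, so not a primitive root.
g = 3: 3^48 ≡ 1 — hits 1, so not a primitive root.
g = 4: 4^48 ≡ 1 — hits 1, so not a primitive root.
g = 5: 5^48 ≡ 96; 5^32 ≡ 35 — none is 1, so 5 is a primitive root.
Hence the least primitive root of 97 is 5.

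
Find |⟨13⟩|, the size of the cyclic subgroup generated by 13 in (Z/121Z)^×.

The order of 13 must divide φ(121) = φ(11^2) = 11·(11−1) = 110 = 2 · 5 · 11.
Divisors of 110: 1, 2, 5, 10, 11, 22, 55, 110.
Test each divisor d:
13^1 ≡ 13
13^2 ≡ 48
13^5 ≡ 65
13^10 ≡ 111
13^11 ≡ 112
13^22 ≡ 81
13^55 ≡ 120
13^110 ≡ 1
Hence ord(13) = 110.

110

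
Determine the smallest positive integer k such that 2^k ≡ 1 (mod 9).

6

By Lagrange's theorem, ord_9(2) divides φ(9) = φ(3^2) = 3·(3−1) = 6 = 2 · 3.
Divisors of 6: 1, 2, 3, 6.
Test each divisor d:
2^1 ≡ 2 (mod 9)
2^2 ≡ 4 (mod 9)
2^3 ≡ 8 (mod 9)
2^6 ≡ 1 (mod 9) ✓
Hence ord(2) = 6.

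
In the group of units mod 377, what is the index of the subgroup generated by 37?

4

ord(37) | φ(377) = φ(13·29) = (13−1)·(29−1) = 12·28 = 336 = 2^4 · 3 · 7.
Divisors of 336: 1, 2, 3, 4, 6, 7, 8, 12, 14, 16, 21, 24, 28, 42, 48, 56, 84, 112, 168, 336.
Evaluate successive powers at the divisors of 336:
37^1 ≡ 37 (mod 377)
37^2 ≡ 238 (mod 377)
37^3 ≡ 135 (mod 377)
37^4 ≡ 94 (mod 377)
37^6 ≡ 129 (mod 377)
37^7 ≡ 249 (mod 377)
37^8 ≡ 165 (mod 377)
37^12 ≡ 53 (mod 377)
37^14 ≡ 173 (mod 377)
37^16 ≡ 81 (mod 377)
37^21 ≡ 99 (mod 377)
37^24 ≡ 170 (mod 377)
37^28 ≡ 146 (mod 377)
37^42 ≡ 376 (mod 377)
37^48 ≡ 248 (mod 377)
37^56 ≡ 204 (mod 377)
37^84 ≡ 1 (mod 377) ✓
So ord_377(37) = 84, hence |⟨37⟩| = 84.
The index is φ(377) / ord(37) = 336 / 84 = 4.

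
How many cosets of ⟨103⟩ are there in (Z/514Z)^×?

1

The order of 103 must divide φ(514) = φ(2)·φ(257) = 1·256 = 256 = 2^8.
Divisors of 256: 1, 2, 4, 8, 16, 32, 64, 128, 256.
Compute 103^d (mod 514) for the divisors d until we hit 1:
103^1 ≡ 103 (mod 514)
103^2 ≡ 329 (mod 514)
103^4 ≡ 301 (mod 514)
103^8 ≡ 137 (mod 514)
103^16 ≡ 265 (mod 514)
103^32 ≡ 321 (mod 514)
103^64 ≡ 241 (mod 514)
103^128 ≡ 513 (mod 514)
103^256 ≡ 1 (mod 514) ✓
So ord_514(103) = 256, hence |⟨103⟩| = 256.
[(Z/514Z)^× : ⟨103⟩] = 256/256 = 1.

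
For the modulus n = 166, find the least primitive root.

5

φ(166) = φ(2)·φ(83) = 1·82 = 82 = 2 · 41.
Test candidates g = 2, 3, … against the prime factors q ∈ {2, 41} of φ(166): g is a generator iff g^(82/q) ≢ 1 for every such q.
g = 2: gcd(2, 166) = 2 > 1, not a unit — skip.
g = 3: 3^41 ≡ 1 — hits 1, so not a primitive root.
g = 4: gcd(4, 166) = 2 > 1, not a unit — skip.
g = 5: 5^41 ≡ 165; 5^2 ≡ 25 — none is 1, so 5 is a primitive root.
So 5 is the smallest generator of (Z/166Z)^×.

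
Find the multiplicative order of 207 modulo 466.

116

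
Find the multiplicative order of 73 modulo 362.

The order of 73 must divide φ(362) = φ(2)·φ(181) = 1·180 = 180 = 2^2 · 3^2 · 5.
Divisors of 180: 1, 2, 3, 4, 5, 6, 9, 10, 12, 15, 18, 20, 30, 36, 45, 60, 90, 180.
Check 73^d mod 362 for each divisor in increasing order:
73^1 ≡ 73 (mod 362)
73^2 ≡ 261 (mod 362)
73^3 ≡ 229 (mod 362)
73^4 ≡ 65 (mod 362)
73^5 ≡ 39 (mod 362)
73^6 ≡ 313 (mod 362)
73^9 ≡ 1 (mod 362) ✓
Therefore the multiplicative order of 73 modulo 362 is 9.

9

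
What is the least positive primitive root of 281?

3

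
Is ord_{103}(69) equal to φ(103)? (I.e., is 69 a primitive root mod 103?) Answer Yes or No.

φ(103) = 103 − 1 = 102 = 2 · 3 · 17.
It suffices to check that the order of 69 is not a proper divisor of 102: compute 69^(102/q) for q ∈ {2, 3, 17}.
69^51 ≡ 102 (mod 103)  [q = 2: ≢ 1 ✓]
69^34 ≡ 1 (mod 103)  [q = 3: ≡ 1 ✗]
69^6 ≡ 13 (mod 103)  [q = 17: ≢ 1 ✓]
69^34 ≡ 1 shows ord(69) | 34, strictly less than φ(103); not a primitive root.

No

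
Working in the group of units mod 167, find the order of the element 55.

ord(55) | φ(167) = 167 − 1 = 166 = 2 · 83.
Divisors of 166: 1, 2, 83, 166.
Check 55^d mod 167 for each divisor in increasing order:
55^1 ≡ 55 (mod 167)
55^2 ≡ 19 (mod 167)
55^83 ≡ 166 (mod 167)
55^166 ≡ 1 (mod 167) ✓
The smallest such exponent is 166, so the order of 55 is 166.

166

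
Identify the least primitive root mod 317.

2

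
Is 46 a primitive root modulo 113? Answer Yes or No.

φ(113) = 113 − 1 = 112 = 2^4 · 7.
An element g generates (Z/113Z)^× iff g^(112/q) ≢ 1 (mod 113) for each prime q ∈ {2, 7}.
46^56 ≡ 112 (mod 113)  [q = 2: ≢ 1 ✓]
46^16 ≡ 106 (mod 113)  [q = 7: ≢ 1 ✓]
All checks pass, so 46 has order 112 and is a primitive root modulo 113.

Yes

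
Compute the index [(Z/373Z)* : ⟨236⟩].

12

By Lagrange's theorem, ord_373(236) divides φ(373) = 373 − 1 = 372 = 2^2 · 3 · 31.
Divisors of 372: 1, 2, 3, 4, 6, 12, 31, 62, 93, 124, 186, 372.
Check 236^d mod 373 for each divisor in increasing order:
236^1 ≡ 236 (mod 373)
236^2 ≡ 119 (mod 373)
236^3 ≡ 109 (mod 373)
236^4 ≡ 360 (mod 373)
236^6 ≡ 318 (mod 373)
236^12 ≡ 41 (mod 373)
236^31 ≡ 1 (mod 373) ✓
So ord_373(236) = 31, hence |⟨236⟩| = 31.
[(Z/373Z)^× : ⟨236⟩] = 372/31 = 12.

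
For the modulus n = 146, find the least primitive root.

φ(146) = φ(2)·φ(73) = 1·72 = 72 = 2^3 · 3^2.
Test candidates g = 2, 3, … against the prime factors q ∈ {2, 3} of φ(146): g is a generator iff g^(72/q) ≢ 1 for every such q.
g = 2: gcd(2, 146) = 2 > 1, not a unit — skip.
g = 3: 3^36 ≡ 1 — hits 1, so not a primitive root.
g = 4: gcd(4, 146) = 2 > 1, not a unit — skip.
g = 5: 5^36 ≡ 145; 5^24 ≡ 81 — none is 1, so 5 is a primitive root.
Hence the least primitive root of 146 is 5.

5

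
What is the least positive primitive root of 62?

3

φ(62) = φ(2)·φ(31) = 1·30 = 30 = 2 · 3 · 5.
Test candidates g = 2, 3, … against the prime factors q ∈ {2, 3, 5} of φ(62): g is a generator iff g^(30/q) ≢ 1 for every such q.
g = 2: gcd(2, 62) = 2 > 1, not a unit — skip.
g = 3: 3^15 ≡ 61; 3^10 ≡ 25; 3^6 ≡ 47 — none is 1, so 3 is a primitive root.
Hence the least primitive root of 62 is 3.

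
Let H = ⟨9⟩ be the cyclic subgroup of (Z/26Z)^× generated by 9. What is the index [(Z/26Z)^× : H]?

4

The order of 9 must divide φ(26) = φ(2)·φ(13) = 1·12 = 12 = 2^2 · 3.
Divisors of 12: 1, 2, 3, 4, 6, 12.
Evaluate successive powers at the divisors of 12:
9^1 ≡ 9
9^2 ≡ 3
9^3 ≡ 1
Thus |⟨9⟩| = ord(9) = 3.
[(Z/26Z)^× : ⟨9⟩] = 12/3 = 4.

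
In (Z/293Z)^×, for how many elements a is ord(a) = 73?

φ(293) = 293 − 1 = 292 = 2^2 · 73.
(Z/293Z)^× is cyclic (|G| = 292); a cyclic group of order m has exactly φ(d) elements of each order d | m, and none otherwise.
73 | 292, and φ(73) = 73 − 1 = 72.

72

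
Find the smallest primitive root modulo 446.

φ(446) = φ(2)·φ(223) = 1·222 = 222 = 2 · 3 · 37.
Test candidates g = 2, 3, … against the prime factors q ∈ {2, 3, 37} of φ(446): g is a generator iff g^(222/q) ≢ 1 for every such q.
g = 2: gcd(2, 446) = 2 > 1, not a unit — skip.
g = 3: 3^111 ≡ 445; 3^74 ≡ 183; 3^6 ≡ 283 — none is 1, so 3 is a primitive root.
So 3 is the smallest generator of (Z/446Z)^×.

3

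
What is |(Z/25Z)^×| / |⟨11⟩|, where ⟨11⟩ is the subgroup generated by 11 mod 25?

ord(11) | φ(25) = φ(5^2) = 5·(5−1) = 20 = 2^2 · 5.
Divisors of 20: 1, 2, 4, 5, 10, 20.
Test each divisor d:
11^1 ≡ 11
11^2 ≡ 21
11^4 ≡ 16
11^5 ≡ 1
The order of 11 is 5, so the subgroup it generates has 5 elements.
The index is φ(25) / ord(11) = 20 / 5 = 4.

4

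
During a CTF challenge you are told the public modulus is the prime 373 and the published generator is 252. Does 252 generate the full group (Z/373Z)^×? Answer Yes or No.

No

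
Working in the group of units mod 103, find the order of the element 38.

51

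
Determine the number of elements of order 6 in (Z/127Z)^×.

2

φ(127) = 127 − 1 = 126 = 2 · 3^2 · 7.
Since (Z/127Z)^× is cyclic of order 126, the number of elements of order d is φ(d) when d | 126 and 0 otherwise.
6 = 2 · 3 divides 126, and φ(6) = 2.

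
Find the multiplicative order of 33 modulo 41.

20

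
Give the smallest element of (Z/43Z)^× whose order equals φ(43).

φ(43) = 43 − 1 = 42 = 2 · 3 · 7.
Test candidates g = 2, 3, … against the prime factors q ∈ {2, 3, 7} of φ(43): g is a generator iff g^(42/q) ≢ 1 for every such q.
g = 2: 2^21 ≡ 42; 2^14 ≡ 1 — hits 1, so not a primitive root.
g = 3: 3^21 ≡ 42; 3^14 ≡ 36; 3^6 ≡ 41 — none is 1, so 3 is a primitive root.
Hence the least primitive root of 43 is 3.

3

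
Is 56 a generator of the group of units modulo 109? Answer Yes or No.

Yes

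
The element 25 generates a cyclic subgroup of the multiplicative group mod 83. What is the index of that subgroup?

2

Since 25 ∈ (Z/83Z)^×, its order divides φ(83) = 83 − 1 = 82 = 2 · 41.
Divisors of 82: 1, 2, 41, 82.
Test each divisor d:
25^1 ≡ 25 (mod 83)
25^2 ≡ 44 (mod 83)
25^41 ≡ 1 (mod 83) ✓
So ord_83(25) = 41, hence |⟨25⟩| = 41.
The index is φ(83) / ord(25) = 82 / 41 = 2.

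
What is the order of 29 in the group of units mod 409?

The order of 29 must divide φ(409) = 409 − 1 = 408 = 2^3 · 3 · 17.
Divisors of 408: 1, 2, 3, 4, 6, 8, 12, 17, 24, 34, 51, 68, 102, 136, 204, 408.
Test each divisor d:
29^1 ≡ 29 (mod 409)
29^2 ≡ 23 (mod 409)
29^3 ≡ 258 (mod 409)
29^4 ≡ 120 (mod 409)
29^6 ≡ 306 (mod 409)
29^8 ≡ 85 (mod 409)
29^12 ≡ 384 (mod 409)
29^17 ≡ 117 (mod 409)
29^24 ≡ 216 (mod 409)
29^34 ≡ 192 (mod 409)
29^51 ≡ 378 (mod 409)
29^68 ≡ 54 (mod 409)
29^102 ≡ 143 (mod 409)
29^136 ≡ 53 (mod 409)
29^204 ≡ 408 (mod 409)
29^408 ≡ 1 (mod 409) ✓
Therefore the multiplicative order of 29 modulo 409 is 408.

408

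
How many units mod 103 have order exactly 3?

φ(103) = 103 − 1 = 102 = 2 · 3 · 17.
Since (Z/103Z)^× is cyclic of order 102, the number of elements of order d is φ(d) when d | 102 and 0 otherwise.
3 | 102, and φ(3) = 3 − 1 = 2.

2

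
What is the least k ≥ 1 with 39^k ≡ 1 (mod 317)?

ord(39) | φ(317) = 317 − 1 = 316 = 2^2 · 79.
Divisors of 316: 1, 2, 4, 79, 158, 316.
Evaluate successive powers at the divisors of 316:
39^1 ≡ 39
39^2 ≡ 253
39^4 ≡ 292
39^79 ≡ 316
39^158 ≡ 1
Hence ord(39) = 158.

158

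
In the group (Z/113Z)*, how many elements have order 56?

φ(113) = 113 − 1 = 112 = 2^4 · 7.
(Z/113Z)^× is cyclic (|G| = 112); a cyclic group of order m has exactly φ(d) elements of each order d | m, and none otherwise.
56 = 2^3 · 7 divides 112, and φ(56) = 24.

24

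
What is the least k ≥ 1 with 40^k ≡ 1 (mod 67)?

11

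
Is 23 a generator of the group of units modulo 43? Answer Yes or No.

No

φ(43) = 43 − 1 = 42 = 2 · 3 · 7.
An element g generates (Z/43Z)^× iff g^(42/q) ≢ 1 (mod 43) for each prime q ∈ {2, 3, 7}.
23^21 ≡ 1 (mod 43)  [q = 2: ≡ 1 ✗]
23^14 ≡ 36 (mod 43)  [q = 3: ≢ 1 ✓]
23^6 ≡ 4 (mod 43)  [q = 7: ≢ 1 ✓]
Since 23^21 ≡ 1, the order of 23 divides 21 < 42, so 23 is not a primitive root.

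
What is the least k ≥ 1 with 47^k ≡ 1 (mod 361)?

Since 47 ∈ (Z/361Z)^×, its order divides φ(361) = φ(19^2) = 19·(19−1) = 342 = 2 · 3^2 · 19.
Divisors of 342: 1, 2, 3, 6, 9, 18, 19, 38, 57, 114, 171, 342.
Evaluate successive powers at the divisors of 342:
47^1 ≡ 47 (mod 361)
47^2 ≡ 43 (mod 361)
47^3 ≡ 216 (mod 361)
47^6 ≡ 87 (mod 361)
47^9 ≡ 20 (mod 361)
47^18 ≡ 39 (mod 361)
47^19 ≡ 28 (mod 361)
47^38 ≡ 62 (mod 361)
47^57 ≡ 292 (mod 361)
47^114 ≡ 68 (mod 361)
47^171 ≡ 1 (mod 361) ✓
Therefore the multiplicative order of 47 modulo 361 is 171.

171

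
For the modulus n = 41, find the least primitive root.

φ(41) = 41 − 1 = 40 = 2^3 · 5.
g is a primitive root iff g^(40/q) ≢ 1 (mod 41) for each prime q ∈ {2, 5}.
g = 2: 2^20 ≡ 1 — hits 1, so not a primitive root.
g = 3: 3^20 ≡ 40; 3^8 ≡ 1 — hits 1, so not a primitive root.
g = 4: 4^20 ≡ 1 — hits 1, so not a primitive root.
g = 5: 5^20 ≡ 1 — hits 1, so not a primitive root.
g = 6: 6^20 ≡ 40; 6^8 ≡ 10 — none is 1, so 6 is a primitive root.
So 6 is the smallest generator of (Z/41Z)^×.

6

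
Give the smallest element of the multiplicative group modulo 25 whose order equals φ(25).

2

φ(25) = φ(5^2) = 5·(5−1) = 20 = 2^2 · 5.
Test candidates g = 2, 3, … against the prime factors q ∈ {2, 5} of φ(25): g is a generator iff g^(20/q) ≢ 1 for every such q.
g = 2: 2^10 ≡ 24; 2^4 ≡ 16 — none is 1, so 2 is a primitive root.
Hence the least primitive root of 25 is 2.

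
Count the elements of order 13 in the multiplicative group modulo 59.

0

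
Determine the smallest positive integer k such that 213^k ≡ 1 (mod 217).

Since 213 ∈ (Z/217Z)^×, its order divides φ(217) = φ(7·31) = (7−1)·(31−1) = 6·30 = 180 = 2^2 · 3^2 · 5.
Divisors of 180: 1, 2, 3, 4, 5, 6, 9, 10, 12, 15, 18, 20, 30, 36, 45, 60, 90, 180.
Check 213^d mod 217 for each divisor in increasing order:
213^1 ≡ 213
213^2 ≡ 16
213^3 ≡ 153
213^4 ≡ 39
213^5 ≡ 61
213^6 ≡ 190
213^9 ≡ 209
213^10 ≡ 32
213^12 ≡ 78
213^15 ≡ 216
213^18 ≡ 64
213^20 ≡ 156
213^30 ≡ 1
The smallest such exponent is 30, so the order of 213 is 30.

30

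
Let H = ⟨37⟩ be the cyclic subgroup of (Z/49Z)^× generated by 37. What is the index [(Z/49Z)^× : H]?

2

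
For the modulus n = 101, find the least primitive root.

2

φ(101) = 101 − 1 = 100 = 2^2 · 5^2.
g is a primitive root iff g^(100/q) ≢ 1 (mod 101) for each prime q ∈ {2, 5}.
g = 2: 2^50 ≡ 100; 2^20 ≡ 95 — none is 1, so 2 is a primitive root.
The smallest primitive root modulo 101 is 2.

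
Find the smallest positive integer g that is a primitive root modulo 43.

3

φ(43) = 43 − 1 = 42 = 2 · 3 · 7.
Test candidates g = 2, 3, … against the prime factors q ∈ {2, 3, 7} of φ(43): g is a generator iff g^(42/q) ≢ 1 for every such q.
g = 2: 2^21 ≡ 42; 2^14 ≡ 1 — hits 1, so not a primitive root.
g = 3: 3^21 ≡ 42; 3^14 ≡ 36; 3^6 ≡ 41 — none is 1, so 3 is a primitive root.
So 3 is the smallest generator of (Z/43Z)^×.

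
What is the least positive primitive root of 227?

2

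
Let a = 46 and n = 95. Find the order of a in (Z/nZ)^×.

6

By Lagrange's theorem, ord_95(46) divides φ(95) = φ(5·19) = (5−1)·(19−1) = 4·18 = 72 = 2^3 · 3^2.
Divisors of 72: 1, 2, 3, 4, 6, 8, 9, 12, 18, 24, 36, 72.
Evaluate successive powers at the divisors of 72:
46^1 ≡ 46 (mod 95)
46^2 ≡ 26 (mod 95)
46^3 ≡ 56 (mod 95)
46^4 ≡ 11 (mod 95)
46^6 ≡ 1 (mod 95) ✓
Therefore the multiplicative order of 46 modulo 95 is 6.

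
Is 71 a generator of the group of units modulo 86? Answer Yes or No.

Yes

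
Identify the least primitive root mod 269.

φ(269) = 269 − 1 = 268 = 2^2 · 67.
Test candidates g = 2, 3, … against the prime factors q ∈ {2, 67} of φ(269): g is a generator iff g^(268/q) ≢ 1 for every such q.
g = 2: 2^134 ≡ 268; 2^4 ≡ 16 — none is 1, so 2 is a primitive root.
The smallest primitive root modulo 269 is 2.

2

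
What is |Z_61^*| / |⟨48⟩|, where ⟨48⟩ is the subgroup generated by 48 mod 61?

Since 48 ∈ (Z/61Z)^×, its order divides φ(61) = 61 − 1 = 60 = 2^2 · 3 · 5.
Divisors of 60: 1, 2, 3, 4, 5, 6, 10, 12, 15, 20, 30, 60.
Compute 48^d (mod 61) for the divisors d until we hit 1:
48^1 ≡ 48 (mod 61)
48^2 ≡ 47 (mod 61)
48^3 ≡ 60 (mod 61)
48^4 ≡ 13 (mod 61)
48^5 ≡ 14 (mod 61)
48^6 ≡ 1 (mod 61) ✓
So ord_61(48) = 6, hence |⟨48⟩| = 6.
The index is φ(61) / ord(48) = 60 / 6 = 10.

10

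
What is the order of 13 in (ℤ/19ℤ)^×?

18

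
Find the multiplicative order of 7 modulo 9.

3

By Lagrange's theorem, ord_9(7) divides φ(9) = φ(3^2) = 3·(3−1) = 6 = 2 · 3.
Divisors of 6: 1, 2, 3, 6.
Compute 7^d (mod 9) for the divisors d until we hit 1:
7^1 ≡ 7 (mod 9)
7^2 ≡ 4 (mod 9)
7^3 ≡ 1 (mod 9) ✓
Therefore the multiplicative order of 7 modulo 9 is 3.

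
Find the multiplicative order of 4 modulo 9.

3

Since 4 ∈ (Z/9Z)^×, its order divides φ(9) = φ(3^2) = 3·(3−1) = 6 = 2 · 3.
Divisors of 6: 1, 2, 3, 6.
Check 4^d mod 9 for each divisor in increasing order:
4^1 ≡ 4 (mod 9)
4^2 ≡ 7 (mod 9)
4^3 ≡ 1 (mod 9) ✓
Hence ord(4) = 3.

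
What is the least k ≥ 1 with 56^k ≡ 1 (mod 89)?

ord(56) | φ(89) = 89 − 1 = 88 = 2^3 · 11.
Divisors of 88: 1, 2, 4, 8, 11, 22, 44, 88.
Test each divisor d:
56^1 ≡ 56 (mod 89)
56^2 ≡ 21 (mod 89)
56^4 ≡ 85 (mod 89)
56^8 ≡ 16 (mod 89)
56^11 ≡ 37 (mod 89)
56^22 ≡ 34 (mod 89)
56^44 ≡ 88 (mod 89)
56^88 ≡ 1 (mod 89) ✓
So ord_89(56) = 88.

88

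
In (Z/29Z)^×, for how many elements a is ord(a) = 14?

φ(29) = 29 − 1 = 28 = 2^2 · 7.
(Z/29Z)^× is cyclic (|G| = 28); a cyclic group of order m has exactly φ(d) elements of each order d | m, and none otherwise.
14 = 2 · 7 divides 28, and φ(14) = 6.

6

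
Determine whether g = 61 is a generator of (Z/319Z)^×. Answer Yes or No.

319 = 11 · 29 is a product of two distinct odd primes, so (Z/319Z)^× ≅ (Z/11Z)^× × (Z/29Z)^× is not cyclic.
No primitive root modulo 319 exists; in particular 61 is not one.

No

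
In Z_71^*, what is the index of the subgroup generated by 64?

2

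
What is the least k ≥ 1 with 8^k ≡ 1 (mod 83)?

ord(8) | φ(83) = 83 − 1 = 82 = 2 · 41.
Divisors of 82: 1, 2, 41, 82.
Test each divisor d:
8^1 ≡ 8 (mod 83)
8^2 ≡ 64 (mod 83)
8^41 ≡ 82 (mod 83)
8^82 ≡ 1 (mod 83) ✓
Therefore the multiplicative order of 8 modulo 83 is 82.

82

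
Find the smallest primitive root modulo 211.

2

φ(211) = 211 − 1 = 210 = 2 · 3 · 5 · 7.
Test candidates g = 2, 3, … against the prime factors q ∈ {2, 3, 5, 7} of φ(211): g is a generator iff g^(210/q) ≢ 1 for every such q.
g = 2: 2^105 ≡ 210; 2^70 ≡ 196; 2^42 ≡ 107; 2^30 ≡ 171 — none is 1, so 2 is a primitive root.
The smallest primitive root modulo 211 is 2.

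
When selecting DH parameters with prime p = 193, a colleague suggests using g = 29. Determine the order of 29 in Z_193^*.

By Lagrange's theorem, ord_193(29) divides φ(193) = 193 − 1 = 192 = 2^6 · 3.
Divisors of 192: 1, 2, 3, 4, 6, 8, 12, 16, 24, 32, 48, 64, 96, 192.
Compute 29^d (mod 193) for the divisors d until we hit 1:
29^1 ≡ 29 (mod 193)
29^2 ≡ 69 (mod 193)
29^3 ≡ 71 (mod 193)
29^4 ≡ 129 (mod 193)
29^6 ≡ 23 (mod 193)
29^8 ≡ 43 (mod 193)
29^12 ≡ 143 (mod 193)
29^16 ≡ 112 (mod 193)
29^24 ≡ 184 (mod 193)
29^32 ≡ 192 (mod 193)
29^48 ≡ 81 (mod 193)
29^64 ≡ 1 (mod 193) ✓
Therefore the multiplicative order of 29 modulo 193 is 64.

64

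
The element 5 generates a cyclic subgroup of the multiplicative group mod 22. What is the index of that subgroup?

The order of 5 must divide φ(22) = φ(2)·φ(11) = 1·10 = 10 = 2 · 5.
Divisors of 10: 1, 2, 5, 10.
Compute 5^d (mod 22) for the divisors d until we hit 1:
5^1 ≡ 5 (mod 22)
5^2 ≡ 3 (mod 22)
5^5 ≡ 1 (mod 22) ✓
The order of 5 is 5, so the subgroup it generates has 5 elements.
Index = |(Z/22Z)^×| / |⟨5⟩| = 10 / 5 = 2.

2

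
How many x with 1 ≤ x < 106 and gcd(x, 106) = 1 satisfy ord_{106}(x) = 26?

φ(106) = φ(2)·φ(53) = 1·52 = 52 = 2^2 · 13.
Since (Z/106Z)^× is cyclic of order 52, the number of elements of order d is φ(d) when d | 52 and 0 otherwise.
26 = 2 · 13 divides 52, and φ(26) = 12.

12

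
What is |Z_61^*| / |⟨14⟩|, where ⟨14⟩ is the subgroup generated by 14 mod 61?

The order of 14 must divide φ(61) = 61 − 1 = 60 = 2^2 · 3 · 5.
Divisors of 60: 1, 2, 3, 4, 5, 6, 10, 12, 15, 20, 30, 60.
Compute 14^d (mod 61) for the divisors d until we hit 1:
14^1 ≡ 14 (mod 61)
14^2 ≡ 13 (mod 61)
14^3 ≡ 60 (mod 61)
14^4 ≡ 47 (mod 61)
14^5 ≡ 48 (mod 61)
14^6 ≡ 1 (mod 61) ✓
Thus |⟨14⟩| = ord(14) = 6.
The index is φ(61) / ord(14) = 60 / 6 = 10.

10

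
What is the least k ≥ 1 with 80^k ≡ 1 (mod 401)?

50

By Lagrange's theorem, ord_401(80) divides φ(401) = 401 − 1 = 400 = 2^4 · 5^2.
Divisors of 400: 1, 2, 4, 5, 8, 10, 16, 20, 25, 40, 50, 80, 100, 200, 400.
Test each divisor d:
80^1 ≡ 80 (mod 401)
80^2 ≡ 385 (mod 401)
80^4 ≡ 256 (mod 401)
80^5 ≡ 29 (mod 401)
80^8 ≡ 173 (mod 401)
80^10 ≡ 39 (mod 401)
80^16 ≡ 255 (mod 401)
80^20 ≡ 318 (mod 401)
80^25 ≡ 400 (mod 401)
80^40 ≡ 72 (mod 401)
80^50 ≡ 1 (mod 401) ✓
Hence ord(80) = 50.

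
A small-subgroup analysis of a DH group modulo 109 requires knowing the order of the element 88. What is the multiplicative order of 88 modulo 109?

54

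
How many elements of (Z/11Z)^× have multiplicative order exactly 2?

1

φ(11) = 11 − 1 = 10 = 2 · 5.
(Z/11Z)^× is cyclic (|G| = 10); a cyclic group of order m has exactly φ(d) elements of each order d | m, and none otherwise.
2 | 10, and φ(2) = 2 − 1 = 1.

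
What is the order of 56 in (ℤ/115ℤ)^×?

22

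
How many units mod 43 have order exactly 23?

φ(43) = 43 − 1 = 42 = 2 · 3 · 7.
Since (Z/43Z)^× is cyclic of order 42, the number of elements of order d is φ(d) when d | 42 and 0 otherwise.
23 does not divide 42, so no element of (Z/43Z)^× has order 23.

0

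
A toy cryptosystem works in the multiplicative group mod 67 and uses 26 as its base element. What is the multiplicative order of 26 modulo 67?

The order of 26 must divide φ(67) = 67 − 1 = 66 = 2 · 3 · 11.
Divisors of 66: 1, 2, 3, 6, 11, 22, 33, 66.
Evaluate successive powers at the divisors of 66:
26^1 ≡ 26 (mod 67)
26^2 ≡ 6 (mod 67)
26^3 ≡ 22 (mod 67)
26^6 ≡ 15 (mod 67)
26^11 ≡ 37 (mod 67)
26^22 ≡ 29 (mod 67)
26^33 ≡ 1 (mod 67) ✓
Hence ord(26) = 33.

33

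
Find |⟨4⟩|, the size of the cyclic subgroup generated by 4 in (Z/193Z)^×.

48

By Lagrange's theorem, ord_193(4) divides φ(193) = 193 − 1 = 192 = 2^6 · 3.
Divisors of 192: 1, 2, 3, 4, 6, 8, 12, 16, 24, 32, 48, 64, 96, 192.
Compute 4^d (mod 193) for the divisors d until we hit 1:
4^1 ≡ 4 (mod 193)
4^2 ≡ 16 (mod 193)
4^3 ≡ 64 (mod 193)
4^4 ≡ 63 (mod 193)
4^6 ≡ 43 (mod 193)
4^8 ≡ 109 (mod 193)
4^12 ≡ 112 (mod 193)
4^16 ≡ 108 (mod 193)
4^24 ≡ 192 (mod 193)
4^32 ≡ 84 (mod 193)
4^48 ≡ 1 (mod 193) ✓
Therefore the multiplicative order of 4 modulo 193 is 48.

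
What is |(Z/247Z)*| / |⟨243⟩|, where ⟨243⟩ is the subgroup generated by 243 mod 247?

12

The order of 243 must divide φ(247) = φ(13·19) = (13−1)·(19−1) = 12·18 = 216 = 2^3 · 3^3.
Divisors of 216: 1, 2, 3, 4, 6, 8, 9, 12, 18, 24, 27, 36, 54, 72, 108, 216.
Evaluate successive powers at the divisors of 216:
243^1 ≡ 243
243^2 ≡ 16
243^3 ≡ 183
243^4 ≡ 9
243^6 ≡ 144
243^8 ≡ 81
243^9 ≡ 170
243^12 ≡ 235
243^18 ≡ 1
So ord_247(243) = 18, hence |⟨243⟩| = 18.
Index = |(Z/247Z)^×| / |⟨243⟩| = 216 / 18 = 12.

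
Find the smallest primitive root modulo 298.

3

φ(298) = φ(2)·φ(149) = 1·148 = 148 = 2^2 · 37.
g is a primitive root iff g^(148/q) ≢ 1 (mod 298) for each prime q ∈ {2, 37}.
g = 2: gcd(2, 298) = 2 > 1, not a unit — skip.
g = 3: 3^74 ≡ 297; 3^4 ≡ 81 — none is 1, so 3 is a primitive root.
The smallest primitive root modulo 298 is 3.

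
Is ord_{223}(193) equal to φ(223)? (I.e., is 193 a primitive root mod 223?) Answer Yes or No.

φ(223) = 223 − 1 = 222 = 2 · 3 · 37.
Test 193^(222/q) mod 223 for each prime factor q of 222:
193^111 ≡ 222 (mod 223)  [q = 2: ≢ 1 ✓]
193^74 ≡ 1 (mod 223)  [q = 3: ≡ 1 ✗]
193^6 ≡ 66 (mod 223)  [q = 37: ≢ 1 ✓]
Since 193^74 ≡ 1, the order of 193 divides 74 < 222, so 193 is not a primitive root.

No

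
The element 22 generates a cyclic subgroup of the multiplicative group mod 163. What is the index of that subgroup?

The order of 22 must divide φ(163) = 163 − 1 = 162 = 2 · 3^4.
Divisors of 162: 1, 2, 3, 6, 9, 18, 27, 54, 81, 162.
Test each divisor d:
22^1 ≡ 22 (mod 163)
22^2 ≡ 158 (mod 163)
22^3 ≡ 53 (mod 163)
22^6 ≡ 38 (mod 163)
22^9 ≡ 58 (mod 163)
22^18 ≡ 104 (mod 163)
22^27 ≡ 1 (mod 163) ✓
So ord_163(22) = 27, hence |⟨22⟩| = 27.
[(Z/163Z)^× : ⟨22⟩] = 162/27 = 6.

6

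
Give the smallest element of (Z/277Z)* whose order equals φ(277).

φ(277) = 277 − 1 = 276 = 2^2 · 3 · 23.
Test candidates g = 2, 3, … against the prime factors q ∈ {2, 3, 23} of φ(277): g is a generator iff g^(276/q) ≢ 1 for every such q.
g = 2: 2^138 ≡ 276; 2^92 ≡ 1 — hits 1, so not a primitive root.
g = 3: 3^138 ≡ 1 — hits 1, so not a primitive root.
g = 4: 4^138 ≡ 1 — hits 1, so not a primitive root.
g = 5: 5^138 ≡ 276; 5^92 ≡ 116; 5^12 ≡ 27 — none is 1, so 5 is a primitive root.
So 5 is the smallest generator of (Z/277Z)^×.

5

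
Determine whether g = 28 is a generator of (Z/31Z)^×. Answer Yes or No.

No

φ(31) = 31 − 1 = 30 = 2 · 3 · 5.
An element g generates (Z/31Z)^× iff g^(30/q) ≢ 1 (mod 31) for each prime q ∈ {2, 3, 5}.
28^15 ≡ 1 (mod 31)  [q = 2: ≡ 1 ✗]
28^10 ≡ 25 (mod 31)  [q = 3: ≢ 1 ✓]
28^6 ≡ 16 (mod 31)  [q = 5: ≢ 1 ✓]
Since 28^15 ≡ 1, the order of 28 divides 15 < 30, so 28 is not a primitive root.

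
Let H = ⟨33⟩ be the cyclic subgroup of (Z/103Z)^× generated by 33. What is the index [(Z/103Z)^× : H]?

ord(33) | φ(103) = 103 − 1 = 102 = 2 · 3 · 17.
Divisors of 102: 1, 2, 3, 6, 17, 34, 51, 102.
Compute 33^d (mod 103) for the divisors d until we hit 1:
33^1 ≡ 33
33^2 ≡ 59
33^3 ≡ 93
33^6 ≡ 100
33^17 ≡ 46
33^34 ≡ 56
33^51 ≡ 1
The order of 33 is 51, so the subgroup it generates has 51 elements.
The index is φ(103) / ord(33) = 102 / 51 = 2.

2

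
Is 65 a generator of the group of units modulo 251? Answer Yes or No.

No

φ(251) = 251 − 1 = 250 = 2 · 5^3.
Test 65^(250/q) mod 251 for each prime factor q of 250:
65^125 ≡ 1 (mod 251)  [q = 2: ≡ 1 ✗]
65^50 ≡ 20 (mod 251)  [q = 5: ≢ 1 ✓]
The check at q = 2 fails, so 65 generates a proper subgroup.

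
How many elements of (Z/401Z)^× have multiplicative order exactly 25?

φ(401) = 401 − 1 = 400 = 2^4 · 5^2.
Since (Z/401Z)^× is cyclic of order 400, the number of elements of order d is φ(d) when d | 400 and 0 otherwise.
25 = 5^2 divides 400, and φ(25) = 20.

20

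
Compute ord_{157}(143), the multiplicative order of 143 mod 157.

The order of 143 must divide φ(157) = 157 − 1 = 156 = 2^2 · 3 · 13.
Divisors of 156: 1, 2, 3, 4, 6, 12, 13, 26, 39, 52, 78, 156.
Evaluate successive powers at the divisors of 156:
143^1 ≡ 143 (mod 157)
143^2 ≡ 39 (mod 157)
143^3 ≡ 82 (mod 157)
143^4 ≡ 108 (mod 157)
143^6 ≡ 130 (mod 157)
143^12 ≡ 101 (mod 157)
143^13 ≡ 156 (mod 157)
143^26 ≡ 1 (mod 157) ✓
The smallest such exponent is 26, so the order of 143 is 26.

26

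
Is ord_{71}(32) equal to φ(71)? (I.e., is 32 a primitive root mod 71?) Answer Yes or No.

φ(71) = 71 − 1 = 70 = 2 · 5 · 7.
Test 32^(70/q) mod 71 for each prime factor q of 70:
32^35 ≡ 1 (mod 71)  [q = 2: ≡ 1 ✗]
32^14 ≡ 1 (mod 71)  [q = 5: ≡ 1 ✗]
32^10 ≡ 37 (mod 71)  [q = 7: ≢ 1 ✓]
32^35 ≡ 1 shows ord(32) | 35, strictly less than φ(71); not a primitive root.

No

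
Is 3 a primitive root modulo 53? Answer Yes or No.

Yes

φ(53) = 53 − 1 = 52 = 2^2 · 13.
Test 3^(52/q) mod 53 for each prime factor q of 52:
3^26 ≡ 52 (mod 53)  [q = 2: ≢ 1 ✓]
3^4 ≡ 28 (mod 53)  [q = 13: ≢ 1 ✓]
All checks pass, so 3 has order 52 and is a primitive root modulo 53.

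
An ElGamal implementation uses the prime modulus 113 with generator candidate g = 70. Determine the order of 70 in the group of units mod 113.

112

Since 70 ∈ (Z/113Z)^×, its order divides φ(113) = 113 − 1 = 112 = 2^4 · 7.
Divisors of 112: 1, 2, 4, 7, 8, 14, 16, 28, 56, 112.
Evaluate successive powers at the divisors of 112:
70^1 ≡ 70
70^2 ≡ 41
70^4 ≡ 99
70^7 ≡ 48
70^8 ≡ 83
70^14 ≡ 44
70^16 ≡ 109
70^28 ≡ 15
70^56 ≡ 112
70^112 ≡ 1
Therefore the multiplicative order of 70 modulo 113 is 112.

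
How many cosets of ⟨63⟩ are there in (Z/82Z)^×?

ord(63) | φ(82) = φ(2)·φ(41) = 1·40 = 40 = 2^3 · 5.
Divisors of 40: 1, 2, 4, 5, 8, 10, 20, 40.
Compute 63^d (mod 82) for the divisors d until we hit 1:
63^1 ≡ 63 (mod 82)
63^2 ≡ 33 (mod 82)
63^4 ≡ 23 (mod 82)
63^5 ≡ 55 (mod 82)
63^8 ≡ 37 (mod 82)
63^10 ≡ 73 (mod 82)
63^20 ≡ 81 (mod 82)
63^40 ≡ 1 (mod 82) ✓
So ord_82(63) = 40, hence |⟨63⟩| = 40.
Index = |(Z/82Z)^×| / |⟨63⟩| = 40 / 40 = 1.

1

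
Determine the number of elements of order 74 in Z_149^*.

φ(149) = 149 − 1 = 148 = 2^2 · 37.
Since (Z/149Z)^× is cyclic of order 148, the number of elements of order d is φ(d) when d | 148 and 0 otherwise.
74 = 2 · 37 divides 148, and φ(74) = 36.

36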